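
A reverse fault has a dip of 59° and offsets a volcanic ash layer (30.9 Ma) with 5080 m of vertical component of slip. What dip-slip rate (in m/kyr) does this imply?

dip-slip = throw / sin(dip) = 5080 m / sin(59°) = 5926 m
rate = 5926 m / 30.9 Ma = 0.000192 m/yr = 0.192 m/kyr

0.192 m/kyr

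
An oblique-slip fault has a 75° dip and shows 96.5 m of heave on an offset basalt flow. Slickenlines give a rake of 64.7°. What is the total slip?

dip-slip = heave / cos(dip) = 96.5 / cos(75°) = 372.8 m
net slip = dip-slip / sin(rake) = 372.8 / sin(64.7°) = 412 m

412 m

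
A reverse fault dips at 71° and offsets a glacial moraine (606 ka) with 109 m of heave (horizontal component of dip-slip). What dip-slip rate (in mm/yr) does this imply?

0.552 mm/yr

dip-slip = heave / cos(dip) = 109 m / cos(71°) = 334.8 m
rate = 334.8 m / 606 ka = 0.000552 m/yr = 0.552 mm/yr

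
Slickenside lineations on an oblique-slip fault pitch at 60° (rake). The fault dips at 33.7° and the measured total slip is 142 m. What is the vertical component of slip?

dip-slip = net slip × sin(rake) = 142 m × sin(60°) = 123 m
throw = dip-slip × sin(dip) = 123 × sin(33.7°) = 68.2 m

68.2 m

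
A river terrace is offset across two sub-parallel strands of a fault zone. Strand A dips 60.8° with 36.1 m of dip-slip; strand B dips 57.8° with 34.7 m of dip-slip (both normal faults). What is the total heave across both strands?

36.1 m

heave_A = 36.1 × cos(60.8°) = 17.61 m
heave_B = 34.7 × cos(57.8°) = 18.49 m
total = 17.61 + 18.49 = 36.1 m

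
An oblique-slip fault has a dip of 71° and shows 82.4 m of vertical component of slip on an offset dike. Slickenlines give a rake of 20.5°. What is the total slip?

dip-slip = throw / sin(dip) = 82.4 / sin(71°) = 87.15 m
net slip = dip-slip / sin(rake) = 87.15 / sin(20.5°) = 249 m

249 m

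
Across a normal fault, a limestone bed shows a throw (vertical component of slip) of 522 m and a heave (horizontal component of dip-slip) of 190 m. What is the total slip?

net slip = √(throw² + heave²) = √(522² + 190²) = 556 m

556 m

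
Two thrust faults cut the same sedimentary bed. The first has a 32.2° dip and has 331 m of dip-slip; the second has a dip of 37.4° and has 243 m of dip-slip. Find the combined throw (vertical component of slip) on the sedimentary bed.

324 m

throw_A = 331 × sin(32.2°) = 176.4 m
throw_B = 243 × sin(37.4°) = 147.6 m
total = 176.4 + 147.6 = 324 m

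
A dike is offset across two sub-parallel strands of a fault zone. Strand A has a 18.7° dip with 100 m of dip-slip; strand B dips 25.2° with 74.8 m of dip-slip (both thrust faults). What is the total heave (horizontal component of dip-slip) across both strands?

heave_A = 100 × cos(18.7°) = 94.72 m
heave_B = 74.8 × cos(25.2°) = 67.68 m
total = 94.72 + 67.68 = 162 m

162 m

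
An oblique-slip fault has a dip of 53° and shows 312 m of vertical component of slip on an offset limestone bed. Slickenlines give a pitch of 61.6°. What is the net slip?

444 m

dip-slip = throw / sin(dip) = 312 / sin(53°) = 390.7 m
net slip = dip-slip / sin(rake) = 390.7 / sin(61.6°) = 444 m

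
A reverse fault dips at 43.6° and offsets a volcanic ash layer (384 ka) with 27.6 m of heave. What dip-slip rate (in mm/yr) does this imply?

0.0993 mm/yr

dip-slip = heave / cos(dip) = 27.6 m / cos(43.6°) = 38.11 m
rate = 38.11 m / 384 ka = 0.0000993 m/yr = 0.0993 mm/yr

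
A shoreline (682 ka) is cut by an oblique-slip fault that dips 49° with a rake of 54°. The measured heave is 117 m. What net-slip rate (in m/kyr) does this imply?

dip-slip = heave / cos(dip) = 117 / cos(49°) = 178.3 m
net slip = dip-slip / sin(rake) = 178.3 / sin(54°) = 220.4 m
rate = 220.4 m / 682 ka = 0.000323 m/yr = 0.323 m/kyr

0.323 m/kyr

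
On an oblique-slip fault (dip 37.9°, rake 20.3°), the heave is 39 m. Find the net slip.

142 m

dip-slip = heave / cos(dip) = 39 / cos(37.9°) = 49.42 m
net slip = dip-slip / sin(rake) = 49.42 / sin(20.3°) = 142 m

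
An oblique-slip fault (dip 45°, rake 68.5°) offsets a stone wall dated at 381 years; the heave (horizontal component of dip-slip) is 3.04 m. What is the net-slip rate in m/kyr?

dip-slip = heave / cos(dip) = 3.04 / cos(45°) = 4.299 m
net slip = dip-slip / sin(rake) = 4.299 / sin(68.5°) = 4.621 m
rate = 4.621 m / 381 years = 0.0121 m/yr = 12.1 m/kyr

12.1 m/kyr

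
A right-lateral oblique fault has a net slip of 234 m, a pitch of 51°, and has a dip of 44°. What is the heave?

dip-slip = net slip × sin(rake) = 234 m × sin(51°) = 181.9 m
heave = dip-slip × cos(dip) = 181.9 × cos(44°) = 131 m

131 m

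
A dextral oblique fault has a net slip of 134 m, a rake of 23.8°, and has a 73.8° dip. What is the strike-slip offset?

strike-slip = net slip × cos(rake) = 134 m × cos(23.8°) = 123 m

123 m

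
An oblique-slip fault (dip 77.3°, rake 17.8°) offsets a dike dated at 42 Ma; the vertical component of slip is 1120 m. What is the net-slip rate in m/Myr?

dip-slip = throw / sin(dip) = 1120 / sin(77.3°) = 1148 m
net slip = dip-slip / sin(rake) = 1148 / sin(17.8°) = 3756 m
rate = 3756 m / 42 Ma = 0.0000894 m/yr = 89.4 m/Myr

89.4 m/Myr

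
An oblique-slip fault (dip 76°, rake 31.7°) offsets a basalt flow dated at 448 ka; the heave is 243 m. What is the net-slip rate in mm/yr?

4.27 mm/yr

dip-slip = heave / cos(dip) = 243 / cos(76°) = 1004 m
net slip = dip-slip / sin(rake) = 1004 / sin(31.7°) = 1912 m
rate = 1912 m / 448 ka = 0.00427 m/yr = 4.27 mm/yr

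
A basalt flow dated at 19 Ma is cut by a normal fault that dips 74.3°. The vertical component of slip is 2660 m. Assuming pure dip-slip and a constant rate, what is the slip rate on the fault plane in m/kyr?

dip-slip = throw / sin(dip) = 2660 m / sin(74.3°) = 2763 m
rate = 2763 m / 19 Ma = 0.000145 m/yr = 0.145 m/kyr

0.145 m/kyr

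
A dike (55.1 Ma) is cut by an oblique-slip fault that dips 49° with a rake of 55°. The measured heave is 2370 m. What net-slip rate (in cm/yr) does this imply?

dip-slip = heave / cos(dip) = 2370 / cos(49°) = 3612 m
net slip = dip-slip / sin(rake) = 3612 / sin(55°) = 4410 m
rate = 4410 m / 55.1 Ma = 0.0000800 m/yr = 0.00800 cm/yr

0.00800 cm/yr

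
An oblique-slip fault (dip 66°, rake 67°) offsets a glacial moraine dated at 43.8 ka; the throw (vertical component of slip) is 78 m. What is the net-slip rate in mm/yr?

dip-slip = throw / sin(dip) = 78 / sin(66°) = 85.38 m
net slip = dip-slip / sin(rake) = 85.38 / sin(67°) = 92.76 m
rate = 92.76 m / 43.8 ka = 0.00212 m/yr = 2.12 mm/yr

2.12 mm/yr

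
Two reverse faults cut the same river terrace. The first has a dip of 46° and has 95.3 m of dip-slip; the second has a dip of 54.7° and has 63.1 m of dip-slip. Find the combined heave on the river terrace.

103 m

heave_A = 95.3 × cos(46°) = 66.20 m
heave_B = 63.1 × cos(54.7°) = 36.46 m
total = 66.20 + 36.46 = 103 m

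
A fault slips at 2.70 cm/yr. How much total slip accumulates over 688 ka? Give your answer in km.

18.6 km

slip = rate × time = 2.70 cm/yr × 688 ka = 18600 m = 18.6 km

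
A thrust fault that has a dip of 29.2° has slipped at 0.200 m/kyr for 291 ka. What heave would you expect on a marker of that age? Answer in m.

50.8 m

dip-slip = rate × time = 0.200 m/kyr × 291 ka = 58.20 m
heave = dip-slip × cos(dip) = 58.20 × cos(29.2°) = 50.8 m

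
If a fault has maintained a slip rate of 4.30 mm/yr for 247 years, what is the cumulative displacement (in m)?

1.06 m

slip = rate × time = 4.30 mm/yr × 247 years = 1.06 m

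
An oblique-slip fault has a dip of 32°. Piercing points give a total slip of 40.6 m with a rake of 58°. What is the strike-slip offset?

21.5 m

strike-slip = net slip × cos(rake) = 40.6 m × cos(58°) = 21.5 m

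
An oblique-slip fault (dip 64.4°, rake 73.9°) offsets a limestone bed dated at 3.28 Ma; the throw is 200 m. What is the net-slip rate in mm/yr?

0.0704 mm/yr

dip-slip = throw / sin(dip) = 200 / sin(64.4°) = 221.8 m
net slip = dip-slip / sin(rake) = 221.8 / sin(73.9°) = 230.8 m
rate = 230.8 m / 3.28 Ma = 0.0000704 m/yr = 0.0704 mm/yr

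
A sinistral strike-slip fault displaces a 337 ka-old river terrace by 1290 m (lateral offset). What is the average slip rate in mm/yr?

3.83 mm/yr

rate = 1290 m / 337 ka = 0.00383 m/yr = 3.83 mm/yr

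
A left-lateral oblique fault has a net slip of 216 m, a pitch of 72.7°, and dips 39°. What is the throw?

dip-slip = net slip × sin(rake) = 216 m × sin(72.7°) = 206.2 m
throw = dip-slip × sin(dip) = 206.2 × sin(39°) = 130 m

130 m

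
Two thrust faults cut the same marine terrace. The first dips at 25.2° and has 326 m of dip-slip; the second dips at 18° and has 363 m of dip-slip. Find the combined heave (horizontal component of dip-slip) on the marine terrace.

heave_A = 326 × cos(25.2°) = 295 m
heave_B = 363 × cos(18°) = 345.2 m
total = 295 + 345.2 = 640 m

640 m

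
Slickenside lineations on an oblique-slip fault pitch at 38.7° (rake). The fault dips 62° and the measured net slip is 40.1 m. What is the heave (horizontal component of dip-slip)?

11.8 m

dip-slip = net slip × sin(rake) = 40.1 m × sin(38.7°) = 25.07 m
heave = dip-slip × cos(dip) = 25.07 × cos(62°) = 11.8 m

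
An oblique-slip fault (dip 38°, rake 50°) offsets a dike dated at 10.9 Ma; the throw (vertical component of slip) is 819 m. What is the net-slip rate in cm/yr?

0.0159 cm/yr

dip-slip = throw / sin(dip) = 819 / sin(38°) = 1330 m
net slip = dip-slip / sin(rake) = 1330 / sin(50°) = 1737 m
rate = 1737 m / 10.9 Ma = 0.000159 m/yr = 0.0159 cm/yr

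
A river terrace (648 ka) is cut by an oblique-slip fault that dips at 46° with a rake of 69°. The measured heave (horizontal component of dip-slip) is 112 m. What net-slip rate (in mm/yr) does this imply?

0.267 mm/yr

dip-slip = heave / cos(dip) = 112 / cos(46°) = 161.2 m
net slip = dip-slip / sin(rake) = 161.2 / sin(69°) = 172.7 m
rate = 172.7 m / 648 ka = 0.000267 m/yr = 0.267 mm/yr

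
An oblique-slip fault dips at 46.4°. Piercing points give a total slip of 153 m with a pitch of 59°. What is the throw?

95 m

dip-slip = net slip × sin(rake) = 153 m × sin(59°) = 131.1 m
throw = dip-slip × sin(dip) = 131.1 × sin(46.4°) = 95 m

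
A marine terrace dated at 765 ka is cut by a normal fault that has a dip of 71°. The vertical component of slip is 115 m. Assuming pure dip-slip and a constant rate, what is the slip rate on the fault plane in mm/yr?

dip-slip = throw / sin(dip) = 115 m / sin(71°) = 121.6 m
rate = 121.6 m / 765 ka = 0.000159 m/yr = 0.159 mm/yr

0.159 mm/yr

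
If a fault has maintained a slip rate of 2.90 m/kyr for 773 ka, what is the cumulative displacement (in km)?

slip = rate × time = 2.90 m/kyr × 773 ka = 2240 m = 2.24 km

2.24 km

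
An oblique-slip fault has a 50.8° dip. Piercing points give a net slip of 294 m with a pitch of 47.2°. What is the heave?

136 m

dip-slip = net slip × sin(rake) = 294 m × sin(47.2°) = 215.7 m
heave = dip-slip × cos(dip) = 215.7 × cos(50.8°) = 136 m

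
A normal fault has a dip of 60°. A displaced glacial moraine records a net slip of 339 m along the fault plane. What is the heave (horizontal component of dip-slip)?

170 m

heave = dip-slip × cos(dip) = 339 m × cos(60°) = 170 m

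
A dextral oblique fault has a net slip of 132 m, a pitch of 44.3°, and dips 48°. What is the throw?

dip-slip = net slip × sin(rake) = 132 m × sin(44.3°) = 92.19 m
throw = dip-slip × sin(dip) = 92.19 × sin(48°) = 68.5 m

68.5 m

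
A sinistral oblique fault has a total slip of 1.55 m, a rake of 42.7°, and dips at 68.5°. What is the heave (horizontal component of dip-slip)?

0.385 m

dip-slip = net slip × sin(rake) = 1.55 m × sin(42.7°) = 1.051 m
heave = dip-slip × cos(dip) = 1.051 × cos(68.5°) = 0.385 m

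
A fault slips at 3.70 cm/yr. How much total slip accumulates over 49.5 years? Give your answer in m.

1.83 m

slip = rate × time = 3.70 cm/yr × 49.5 years = 1.83 m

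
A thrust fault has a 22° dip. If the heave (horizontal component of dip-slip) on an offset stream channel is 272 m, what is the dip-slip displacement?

293 m

dip-slip = heave / cos(dip) = 272 / cos(22°) = 293 m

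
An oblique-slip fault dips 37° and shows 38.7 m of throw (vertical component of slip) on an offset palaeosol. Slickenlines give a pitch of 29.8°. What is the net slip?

dip-slip = throw / sin(dip) = 38.7 / sin(37°) = 64.31 m
net slip = dip-slip / sin(rake) = 64.31 / sin(29.8°) = 129 m

129 m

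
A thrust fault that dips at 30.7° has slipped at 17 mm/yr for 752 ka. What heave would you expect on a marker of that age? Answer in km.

dip-slip = rate × time = 17 mm/yr × 752 ka = 12780 m
heave = dip-slip × cos(dip) = 12780 × cos(30.7°) = 11000 m = 11 km

11 km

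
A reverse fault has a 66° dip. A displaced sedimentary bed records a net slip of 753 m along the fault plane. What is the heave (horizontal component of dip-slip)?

306 m

heave = dip-slip × cos(dip) = 753 m × cos(66°) = 306 m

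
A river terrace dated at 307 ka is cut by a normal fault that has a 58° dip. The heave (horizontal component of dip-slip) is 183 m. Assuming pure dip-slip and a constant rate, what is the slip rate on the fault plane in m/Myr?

dip-slip = heave / cos(dip) = 183 m / cos(58°) = 345.3 m
rate = 345.3 m / 307 ka = 0.00112 m/yr = 1120 m/Myr

1120 m/Myr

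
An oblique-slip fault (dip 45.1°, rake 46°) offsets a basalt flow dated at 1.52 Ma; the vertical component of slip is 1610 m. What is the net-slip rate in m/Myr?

2080 m/Myr

dip-slip = throw / sin(dip) = 1610 / sin(45.1°) = 2273 m
net slip = dip-slip / sin(rake) = 2273 / sin(46°) = 3160 m
rate = 3160 m / 1.52 Ma = 0.00208 m/yr = 2080 m/Myr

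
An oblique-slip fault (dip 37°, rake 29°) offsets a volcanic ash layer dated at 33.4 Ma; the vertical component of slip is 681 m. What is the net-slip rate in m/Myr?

dip-slip = throw / sin(dip) = 681 / sin(37°) = 1132 m
net slip = dip-slip / sin(rake) = 1132 / sin(29°) = 2334 m
rate = 2334 m / 33.4 Ma = 0.0000699 m/yr = 69.9 m/Myr

69.9 m/Myr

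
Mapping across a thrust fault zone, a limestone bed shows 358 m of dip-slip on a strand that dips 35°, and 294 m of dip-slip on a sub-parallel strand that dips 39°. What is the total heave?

522 m

heave_A = 358 × cos(35°) = 293.3 m
heave_B = 294 × cos(39°) = 228.5 m
total = 293.3 + 228.5 = 522 m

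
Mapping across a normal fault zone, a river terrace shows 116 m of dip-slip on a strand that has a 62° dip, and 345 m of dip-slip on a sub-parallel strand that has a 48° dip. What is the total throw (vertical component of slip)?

throw_A = 116 × sin(62°) = 102.4 m
throw_B = 345 × sin(48°) = 256.4 m
total = 102.4 + 256.4 = 359 m

359 m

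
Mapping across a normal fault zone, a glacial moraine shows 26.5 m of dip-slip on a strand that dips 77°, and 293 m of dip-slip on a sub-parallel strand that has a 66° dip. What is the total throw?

293 m

throw_A = 26.5 × sin(77°) = 25.82 m
throw_B = 293 × sin(66°) = 267.7 m
total = 25.82 + 267.7 = 293 m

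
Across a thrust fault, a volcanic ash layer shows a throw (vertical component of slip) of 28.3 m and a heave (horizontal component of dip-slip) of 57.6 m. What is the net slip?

64.2 m

net slip = √(throw² + heave²) = √(28.3² + 57.6²) = 64.2 m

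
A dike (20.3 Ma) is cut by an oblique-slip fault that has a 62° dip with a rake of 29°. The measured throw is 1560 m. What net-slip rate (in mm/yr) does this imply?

0.180 mm/yr

dip-slip = throw / sin(dip) = 1560 / sin(62°) = 1767 m
net slip = dip-slip / sin(rake) = 1767 / sin(29°) = 3644 m
rate = 3644 m / 20.3 Ma = 0.000180 m/yr = 0.180 mm/yr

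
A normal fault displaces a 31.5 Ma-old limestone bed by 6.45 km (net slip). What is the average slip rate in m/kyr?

rate = 6.45 km / 31.5 Ma = 0.000205 m/yr = 0.205 m/kyr

0.205 m/kyr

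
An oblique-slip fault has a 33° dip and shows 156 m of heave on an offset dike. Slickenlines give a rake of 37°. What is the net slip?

309 m

dip-slip = heave / cos(dip) = 156 / cos(33°) = 186 m
net slip = dip-slip / sin(rake) = 186 / sin(37°) = 309 m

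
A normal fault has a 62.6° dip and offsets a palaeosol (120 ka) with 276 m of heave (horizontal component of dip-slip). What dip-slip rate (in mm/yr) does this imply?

5 mm/yr

dip-slip = heave / cos(dip) = 276 m / cos(62.6°) = 599.7 m
rate = 599.7 m / 120 ka = 0.00500 m/yr = 5 mm/yr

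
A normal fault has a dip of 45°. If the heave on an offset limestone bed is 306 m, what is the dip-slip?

433 m

dip-slip = heave / cos(dip) = 306 / cos(45°) = 433 m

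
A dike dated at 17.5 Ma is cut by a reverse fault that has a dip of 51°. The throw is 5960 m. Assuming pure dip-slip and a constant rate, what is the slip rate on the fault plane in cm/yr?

0.0438 cm/yr

dip-slip = throw / sin(dip) = 5960 m / sin(51°) = 7669 m
rate = 7669 m / 17.5 Ma = 0.000438 m/yr = 0.0438 cm/yr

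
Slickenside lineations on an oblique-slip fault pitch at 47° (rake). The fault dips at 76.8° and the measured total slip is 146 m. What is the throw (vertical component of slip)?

dip-slip = net slip × sin(rake) = 146 m × sin(47°) = 106.8 m
throw = dip-slip × sin(dip) = 106.8 × sin(76.8°) = 104 m

104 m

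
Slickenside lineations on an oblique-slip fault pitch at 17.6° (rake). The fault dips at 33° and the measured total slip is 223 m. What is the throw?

36.7 m

dip-slip = net slip × sin(rake) = 223 m × sin(17.6°) = 67.43 m
throw = dip-slip × sin(dip) = 67.43 × sin(33°) = 36.7 m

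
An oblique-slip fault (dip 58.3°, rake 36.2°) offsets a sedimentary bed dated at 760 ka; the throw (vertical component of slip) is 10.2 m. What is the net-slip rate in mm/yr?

0.0267 mm/yr

dip-slip = throw / sin(dip) = 10.2 / sin(58.3°) = 11.99 m
net slip = dip-slip / sin(rake) = 11.99 / sin(36.2°) = 20.30 m
rate = 20.30 m / 760 ka = 0.0000267 m/yr = 0.0267 mm/yr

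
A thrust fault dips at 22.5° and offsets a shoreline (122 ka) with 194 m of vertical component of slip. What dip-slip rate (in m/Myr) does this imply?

4160 m/Myr

dip-slip = throw / sin(dip) = 194 m / sin(22.5°) = 506.9 m
rate = 506.9 m / 122 ka = 0.00416 m/yr = 4160 m/Myr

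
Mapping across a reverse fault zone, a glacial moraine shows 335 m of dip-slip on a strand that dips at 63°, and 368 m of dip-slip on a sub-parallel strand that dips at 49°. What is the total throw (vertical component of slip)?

576 m

throw_A = 335 × sin(63°) = 298.5 m
throw_B = 368 × sin(49°) = 277.7 m
total = 298.5 + 277.7 = 576 m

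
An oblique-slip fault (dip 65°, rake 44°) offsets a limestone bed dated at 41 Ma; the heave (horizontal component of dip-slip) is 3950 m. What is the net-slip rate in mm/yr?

0.328 mm/yr

dip-slip = heave / cos(dip) = 3950 / cos(65°) = 9346 m
net slip = dip-slip / sin(rake) = 9346 / sin(44°) = 13450 m
rate = 13450 m / 41 Ma = 0.000328 m/yr = 0.328 mm/yr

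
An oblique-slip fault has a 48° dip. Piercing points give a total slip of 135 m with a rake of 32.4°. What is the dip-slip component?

dip-slip = net slip × sin(rake) = 135 m × sin(32.4°) = 72.3 m

72.3 m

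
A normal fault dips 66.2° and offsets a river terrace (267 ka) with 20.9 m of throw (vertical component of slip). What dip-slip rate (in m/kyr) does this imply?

0.0856 m/kyr

dip-slip = throw / sin(dip) = 20.9 m / sin(66.2°) = 22.84 m
rate = 22.84 m / 267 ka = 0.0000856 m/yr = 0.0856 m/kyr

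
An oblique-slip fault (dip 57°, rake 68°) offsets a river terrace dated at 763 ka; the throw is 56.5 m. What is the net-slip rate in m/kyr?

0.0952 m/kyr

dip-slip = throw / sin(dip) = 56.5 / sin(57°) = 67.37 m
net slip = dip-slip / sin(rake) = 67.37 / sin(68°) = 72.66 m
rate = 72.66 m / 763 ka = 0.0000952 m/yr = 0.0952 m/kyr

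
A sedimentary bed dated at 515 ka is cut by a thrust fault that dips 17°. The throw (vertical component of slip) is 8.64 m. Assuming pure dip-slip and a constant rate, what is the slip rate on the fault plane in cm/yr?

dip-slip = throw / sin(dip) = 8.64 m / sin(17°) = 29.55 m
rate = 29.55 m / 515 ka = 0.0000574 m/yr = 0.00574 cm/yr

0.00574 cm/yr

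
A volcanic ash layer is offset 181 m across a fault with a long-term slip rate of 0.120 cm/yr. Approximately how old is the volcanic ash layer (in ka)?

age = offset / rate = 181 m / (0.120 cm/yr) = 151000 yr = 151 ka

151 ka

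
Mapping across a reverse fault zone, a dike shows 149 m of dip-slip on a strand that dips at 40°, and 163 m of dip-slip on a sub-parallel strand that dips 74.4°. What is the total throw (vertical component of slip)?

throw_A = 149 × sin(40°) = 95.78 m
throw_B = 163 × sin(74.4°) = 157 m
total = 95.78 + 157 = 253 m

253 m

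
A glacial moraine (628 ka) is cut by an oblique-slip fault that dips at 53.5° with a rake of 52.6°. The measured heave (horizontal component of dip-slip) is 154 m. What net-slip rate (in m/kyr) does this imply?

0.519 m/kyr

dip-slip = heave / cos(dip) = 154 / cos(53.5°) = 258.9 m
net slip = dip-slip / sin(rake) = 258.9 / sin(52.6°) = 325.9 m
rate = 325.9 m / 628 ka = 0.000519 m/yr = 0.519 m/kyr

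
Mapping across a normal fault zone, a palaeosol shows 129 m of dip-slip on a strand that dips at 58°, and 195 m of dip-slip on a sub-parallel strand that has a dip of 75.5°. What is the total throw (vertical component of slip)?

throw_A = 129 × sin(58°) = 109.4 m
throw_B = 195 × sin(75.5°) = 188.8 m
total = 109.4 + 188.8 = 298 m

298 m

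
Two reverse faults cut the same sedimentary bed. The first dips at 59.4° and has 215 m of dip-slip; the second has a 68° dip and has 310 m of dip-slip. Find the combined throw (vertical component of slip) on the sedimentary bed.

throw_A = 215 × sin(59.4°) = 185.1 m
throw_B = 310 × sin(68°) = 287.4 m
total = 185.1 + 287.4 = 472 m

472 m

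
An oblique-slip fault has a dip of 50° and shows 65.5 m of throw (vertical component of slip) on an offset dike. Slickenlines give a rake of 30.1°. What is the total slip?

dip-slip = throw / sin(dip) = 65.5 / sin(50°) = 85.50 m
net slip = dip-slip / sin(rake) = 85.50 / sin(30.1°) = 170 m

170 m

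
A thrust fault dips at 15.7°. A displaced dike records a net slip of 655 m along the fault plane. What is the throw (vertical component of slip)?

throw = dip-slip × sin(dip) = 655 m × sin(15.7°) = 177 m

177 m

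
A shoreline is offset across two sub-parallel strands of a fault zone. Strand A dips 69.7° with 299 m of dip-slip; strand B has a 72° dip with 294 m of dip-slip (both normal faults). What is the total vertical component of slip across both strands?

560 m

throw_A = 299 × sin(69.7°) = 280.4 m
throw_B = 294 × sin(72°) = 279.6 m
total = 280.4 + 279.6 = 560 m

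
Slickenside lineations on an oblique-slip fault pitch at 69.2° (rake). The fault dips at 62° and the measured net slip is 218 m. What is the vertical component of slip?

180 m

dip-slip = net slip × sin(rake) = 218 m × sin(69.2°) = 203.8 m
throw = dip-slip × sin(dip) = 203.8 × sin(62°) = 180 m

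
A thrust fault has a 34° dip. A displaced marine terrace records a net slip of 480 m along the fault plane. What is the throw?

throw = dip-slip × sin(dip) = 480 m × sin(34°) = 268 m

268 m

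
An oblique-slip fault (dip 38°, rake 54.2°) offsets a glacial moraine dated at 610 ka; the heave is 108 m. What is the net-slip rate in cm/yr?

0.0277 cm/yr

dip-slip = heave / cos(dip) = 108 / cos(38°) = 137.1 m
net slip = dip-slip / sin(rake) = 137.1 / sin(54.2°) = 169 m
rate = 169 m / 610 ka = 0.000277 m/yr = 0.0277 cm/yr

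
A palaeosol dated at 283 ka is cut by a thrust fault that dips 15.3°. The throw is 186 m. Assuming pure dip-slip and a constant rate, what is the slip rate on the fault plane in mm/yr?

dip-slip = throw / sin(dip) = 186 m / sin(15.3°) = 704.9 m
rate = 704.9 m / 283 ka = 0.00249 m/yr = 2.49 mm/yr

2.49 mm/yr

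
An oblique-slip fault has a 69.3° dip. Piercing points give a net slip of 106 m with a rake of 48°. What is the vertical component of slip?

dip-slip = net slip × sin(rake) = 106 m × sin(48°) = 78.77 m
throw = dip-slip × sin(dip) = 78.77 × sin(69.3°) = 73.7 m

73.7 m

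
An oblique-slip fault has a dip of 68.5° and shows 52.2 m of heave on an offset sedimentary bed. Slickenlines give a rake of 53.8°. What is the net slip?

176 m

dip-slip = heave / cos(dip) = 52.2 / cos(68.5°) = 142.4 m
net slip = dip-slip / sin(rake) = 142.4 / sin(53.8°) = 176 m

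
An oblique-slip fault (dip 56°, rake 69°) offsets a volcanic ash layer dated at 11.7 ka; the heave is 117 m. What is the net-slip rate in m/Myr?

19200 m/Myr

dip-slip = heave / cos(dip) = 117 / cos(56°) = 209.2 m
net slip = dip-slip / sin(rake) = 209.2 / sin(69°) = 224.1 m
rate = 224.1 m / 11.7 ka = 0.0192 m/yr = 19200 m/Myr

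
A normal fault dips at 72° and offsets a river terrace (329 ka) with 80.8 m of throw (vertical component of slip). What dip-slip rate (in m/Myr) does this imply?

258 m/Myr

dip-slip = throw / sin(dip) = 80.8 m / sin(72°) = 84.96 m
rate = 84.96 m / 329 ka = 0.000258 m/yr = 258 m/Myr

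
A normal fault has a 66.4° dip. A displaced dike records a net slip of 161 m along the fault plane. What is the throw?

148 m

throw = dip-slip × sin(dip) = 161 m × sin(66.4°) = 148 m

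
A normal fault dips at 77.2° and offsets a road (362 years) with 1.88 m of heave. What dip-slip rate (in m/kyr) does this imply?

23.4 m/kyr

dip-slip = heave / cos(dip) = 1.88 m / cos(77.2°) = 8.486 m
rate = 8.486 m / 362 years = 0.0234 m/yr = 23.4 m/kyr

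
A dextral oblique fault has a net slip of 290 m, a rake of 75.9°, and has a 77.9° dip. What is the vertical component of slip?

dip-slip = net slip × sin(rake) = 290 m × sin(75.9°) = 281.3 m
throw = dip-slip × sin(dip) = 281.3 × sin(77.9°) = 275 m

275 m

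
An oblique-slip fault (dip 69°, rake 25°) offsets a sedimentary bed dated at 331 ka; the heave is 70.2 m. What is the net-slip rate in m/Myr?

1400 m/Myr

dip-slip = heave / cos(dip) = 70.2 / cos(69°) = 195.9 m
net slip = dip-slip / sin(rake) = 195.9 / sin(25°) = 463.5 m
rate = 463.5 m / 331 ka = 0.00140 m/yr = 1400 m/Myr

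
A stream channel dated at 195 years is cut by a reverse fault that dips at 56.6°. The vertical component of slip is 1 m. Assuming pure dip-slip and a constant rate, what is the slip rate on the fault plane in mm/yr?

dip-slip = throw / sin(dip) = 1 m / sin(56.6°) = 1.198 m
rate = 1.198 m / 195 years = 0.00614 m/yr = 6.14 mm/yr

6.14 mm/yr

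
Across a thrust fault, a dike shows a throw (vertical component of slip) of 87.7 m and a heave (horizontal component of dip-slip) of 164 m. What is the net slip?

net slip = √(throw² + heave²) = √(87.7² + 164²) = 186 m

186 m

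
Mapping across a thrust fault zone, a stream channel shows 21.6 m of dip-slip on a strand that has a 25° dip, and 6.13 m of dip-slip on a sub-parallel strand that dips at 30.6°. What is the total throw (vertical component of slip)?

12.2 m

throw_A = 21.6 × sin(25°) = 9.129 m
throw_B = 6.13 × sin(30.6°) = 3.120 m
total = 9.129 + 3.120 = 12.2 m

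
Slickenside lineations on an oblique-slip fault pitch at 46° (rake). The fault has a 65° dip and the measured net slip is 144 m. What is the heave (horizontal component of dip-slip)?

43.8 m

dip-slip = net slip × sin(rake) = 144 m × sin(46°) = 103.6 m
heave = dip-slip × cos(dip) = 103.6 × cos(65°) = 43.8 m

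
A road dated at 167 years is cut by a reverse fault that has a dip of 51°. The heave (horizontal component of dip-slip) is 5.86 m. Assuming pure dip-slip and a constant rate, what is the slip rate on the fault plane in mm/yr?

dip-slip = heave / cos(dip) = 5.86 m / cos(51°) = 9.312 m
rate = 9.312 m / 167 years = 0.0558 m/yr = 55.8 mm/yr

55.8 mm/yr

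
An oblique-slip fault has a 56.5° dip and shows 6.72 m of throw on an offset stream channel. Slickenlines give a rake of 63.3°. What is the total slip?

dip-slip = throw / sin(dip) = 6.72 / sin(56.5°) = 8.059 m
net slip = dip-slip / sin(rake) = 8.059 / sin(63.3°) = 9.02 m

9.02 m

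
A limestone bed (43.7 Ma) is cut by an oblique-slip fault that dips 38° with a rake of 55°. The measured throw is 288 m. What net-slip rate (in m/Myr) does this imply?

13.1 m/Myr

dip-slip = throw / sin(dip) = 288 / sin(38°) = 467.8 m
net slip = dip-slip / sin(rake) = 467.8 / sin(55°) = 571.1 m
rate = 571.1 m / 43.7 Ma = 0.0000131 m/yr = 13.1 m/Myr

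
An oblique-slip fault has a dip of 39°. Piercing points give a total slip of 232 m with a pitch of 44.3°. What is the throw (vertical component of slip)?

dip-slip = net slip × sin(rake) = 232 m × sin(44.3°) = 162 m
throw = dip-slip × sin(dip) = 162 × sin(39°) = 102 m

102 m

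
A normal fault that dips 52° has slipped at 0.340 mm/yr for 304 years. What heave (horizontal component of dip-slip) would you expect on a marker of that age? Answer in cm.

6.36 cm

dip-slip = rate × time = 0.340 mm/yr × 304 years = 0.1034 m
heave = dip-slip × cos(dip) = 0.1034 × cos(52°) = 0.0636 m = 6.36 cm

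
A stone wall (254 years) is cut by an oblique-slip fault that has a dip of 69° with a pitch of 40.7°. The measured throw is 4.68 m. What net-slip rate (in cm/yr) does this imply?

3.03 cm/yr

dip-slip = throw / sin(dip) = 4.68 / sin(69°) = 5.013 m
net slip = dip-slip / sin(rake) = 5.013 / sin(40.7°) = 7.687 m
rate = 7.687 m / 254 years = 0.0303 m/yr = 3.03 cm/yr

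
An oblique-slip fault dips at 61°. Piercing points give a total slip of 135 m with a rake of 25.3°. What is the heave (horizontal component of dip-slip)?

dip-slip = net slip × sin(rake) = 135 m × sin(25.3°) = 57.69 m
heave = dip-slip × cos(dip) = 57.69 × cos(61°) = 28 m

28 m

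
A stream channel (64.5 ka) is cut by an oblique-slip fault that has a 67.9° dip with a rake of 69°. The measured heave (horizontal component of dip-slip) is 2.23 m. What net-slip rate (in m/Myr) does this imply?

98.4 m/Myr

dip-slip = heave / cos(dip) = 2.23 / cos(67.9°) = 5.927 m
net slip = dip-slip / sin(rake) = 5.927 / sin(69°) = 6.349 m
rate = 6.349 m / 64.5 ka = 0.0000984 m/yr = 98.4 m/Myr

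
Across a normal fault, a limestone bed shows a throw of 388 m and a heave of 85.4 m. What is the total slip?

397 m

net slip = √(throw² + heave²) = √(388² + 85.4²) = 397 m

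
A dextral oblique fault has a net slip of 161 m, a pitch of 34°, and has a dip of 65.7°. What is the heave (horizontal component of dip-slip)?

37 m

dip-slip = net slip × sin(rake) = 161 m × sin(34°) = 90.03 m
heave = dip-slip × cos(dip) = 90.03 × cos(65.7°) = 37 m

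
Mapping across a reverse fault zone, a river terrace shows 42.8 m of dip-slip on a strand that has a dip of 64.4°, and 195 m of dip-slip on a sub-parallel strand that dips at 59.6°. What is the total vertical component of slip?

throw_A = 42.8 × sin(64.4°) = 38.60 m
throw_B = 195 × sin(59.6°) = 168.2 m
total = 38.60 + 168.2 = 207 m

207 m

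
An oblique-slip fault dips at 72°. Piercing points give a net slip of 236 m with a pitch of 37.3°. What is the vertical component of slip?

136 m

dip-slip = net slip × sin(rake) = 236 m × sin(37.3°) = 143 m
throw = dip-slip × sin(dip) = 143 × sin(72°) = 136 m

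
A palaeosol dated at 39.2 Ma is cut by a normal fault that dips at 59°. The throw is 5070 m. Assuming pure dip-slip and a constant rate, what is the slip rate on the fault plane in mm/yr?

0.151 mm/yr

dip-slip = throw / sin(dip) = 5070 m / sin(59°) = 5915 m
rate = 5915 m / 39.2 Ma = 0.000151 m/yr = 0.151 mm/yr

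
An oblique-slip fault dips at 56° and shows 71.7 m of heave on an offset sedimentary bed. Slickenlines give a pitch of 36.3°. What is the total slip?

217 m

dip-slip = heave / cos(dip) = 71.7 / cos(56°) = 128.2 m
net slip = dip-slip / sin(rake) = 128.2 / sin(36.3°) = 217 m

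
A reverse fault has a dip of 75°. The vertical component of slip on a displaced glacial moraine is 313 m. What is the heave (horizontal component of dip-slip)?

83.9 m

heave = throw / tan(dip) = 313 / tan(75°) = 83.9 m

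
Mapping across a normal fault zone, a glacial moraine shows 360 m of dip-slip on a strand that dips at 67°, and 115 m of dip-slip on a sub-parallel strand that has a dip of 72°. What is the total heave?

heave_A = 360 × cos(67°) = 140.7 m
heave_B = 115 × cos(72°) = 35.54 m
total = 140.7 + 35.54 = 176 m

176 m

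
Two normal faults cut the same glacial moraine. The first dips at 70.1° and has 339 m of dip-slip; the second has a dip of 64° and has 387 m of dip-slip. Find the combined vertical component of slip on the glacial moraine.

667 m

throw_A = 339 × sin(70.1°) = 318.8 m
throw_B = 387 × sin(64°) = 347.8 m
total = 318.8 + 347.8 = 667 m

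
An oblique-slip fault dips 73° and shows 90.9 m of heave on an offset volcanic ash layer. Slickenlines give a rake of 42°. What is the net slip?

dip-slip = heave / cos(dip) = 90.9 / cos(73°) = 310.9 m
net slip = dip-slip / sin(rake) = 310.9 / sin(42°) = 465 m

465 m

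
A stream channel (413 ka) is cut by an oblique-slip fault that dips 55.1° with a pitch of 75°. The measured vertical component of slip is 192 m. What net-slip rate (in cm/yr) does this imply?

dip-slip = throw / sin(dip) = 192 / sin(55.1°) = 234.1 m
net slip = dip-slip / sin(rake) = 234.1 / sin(75°) = 242.4 m
rate = 242.4 m / 413 ka = 0.000587 m/yr = 0.0587 cm/yr

0.0587 cm/yr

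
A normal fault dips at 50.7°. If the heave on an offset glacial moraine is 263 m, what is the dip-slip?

415 m

dip-slip = heave / cos(dip) = 263 / cos(50.7°) = 415 m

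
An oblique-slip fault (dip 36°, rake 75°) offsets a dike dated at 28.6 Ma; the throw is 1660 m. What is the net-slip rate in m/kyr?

0.102 m/kyr

dip-slip = throw / sin(dip) = 1660 / sin(36°) = 2824 m
net slip = dip-slip / sin(rake) = 2824 / sin(75°) = 2924 m
rate = 2924 m / 28.6 Ma = 0.000102 m/yr = 0.102 m/kyr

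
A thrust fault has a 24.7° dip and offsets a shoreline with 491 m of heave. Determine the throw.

throw = heave × tan(dip) = 491 × tan(24.7°) = 226 m

226 m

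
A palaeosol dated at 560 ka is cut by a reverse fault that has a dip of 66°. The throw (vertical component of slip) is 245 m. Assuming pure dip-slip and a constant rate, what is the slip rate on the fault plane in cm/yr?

dip-slip = throw / sin(dip) = 245 m / sin(66°) = 268.2 m
rate = 268.2 m / 560 ka = 0.000479 m/yr = 0.0479 cm/yr

0.0479 cm/yr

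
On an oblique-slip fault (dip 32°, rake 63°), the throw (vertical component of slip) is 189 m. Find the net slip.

dip-slip = throw / sin(dip) = 189 / sin(32°) = 356.7 m
net slip = dip-slip / sin(rake) = 356.7 / sin(63°) = 400 m

400 m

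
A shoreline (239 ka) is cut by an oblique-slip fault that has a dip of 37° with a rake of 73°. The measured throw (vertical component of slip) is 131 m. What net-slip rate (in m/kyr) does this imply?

dip-slip = throw / sin(dip) = 131 / sin(37°) = 217.7 m
net slip = dip-slip / sin(rake) = 217.7 / sin(73°) = 227.6 m
rate = 227.6 m / 239 ka = 0.000952 m/yr = 0.952 m/kyr

0.952 m/kyr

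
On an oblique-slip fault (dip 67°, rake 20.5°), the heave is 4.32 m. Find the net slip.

31.6 m

dip-slip = heave / cos(dip) = 4.32 / cos(67°) = 11.06 m
net slip = dip-slip / sin(rake) = 11.06 / sin(20.5°) = 31.6 m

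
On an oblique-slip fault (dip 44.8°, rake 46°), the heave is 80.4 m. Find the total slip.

158 m

dip-slip = heave / cos(dip) = 80.4 / cos(44.8°) = 113.3 m
net slip = dip-slip / sin(rake) = 113.3 / sin(46°) = 158 m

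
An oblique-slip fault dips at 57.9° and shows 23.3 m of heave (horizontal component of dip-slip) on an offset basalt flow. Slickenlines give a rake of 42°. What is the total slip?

dip-slip = heave / cos(dip) = 23.3 / cos(57.9°) = 43.85 m
net slip = dip-slip / sin(rake) = 43.85 / sin(42°) = 65.5 m

65.5 m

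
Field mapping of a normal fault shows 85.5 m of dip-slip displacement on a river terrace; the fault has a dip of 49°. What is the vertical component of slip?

64.5 m

throw = dip-slip × sin(dip) = 85.5 m × sin(49°) = 64.5 m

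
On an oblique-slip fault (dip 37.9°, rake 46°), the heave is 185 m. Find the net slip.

326 m

dip-slip = heave / cos(dip) = 185 / cos(37.9°) = 234.4 m
net slip = dip-slip / sin(rake) = 234.4 / sin(46°) = 326 m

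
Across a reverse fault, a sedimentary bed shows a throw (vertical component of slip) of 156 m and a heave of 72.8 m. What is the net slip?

172 m

net slip = √(throw² + heave²) = √(156² + 72.8²) = 172 m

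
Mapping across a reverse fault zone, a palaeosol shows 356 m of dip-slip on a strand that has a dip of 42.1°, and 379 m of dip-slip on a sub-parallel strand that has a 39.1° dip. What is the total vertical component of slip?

478 m

throw_A = 356 × sin(42.1°) = 238.7 m
throw_B = 379 × sin(39.1°) = 239 m
total = 238.7 + 239 = 478 m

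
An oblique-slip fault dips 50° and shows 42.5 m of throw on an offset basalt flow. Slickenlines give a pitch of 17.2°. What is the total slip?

dip-slip = throw / sin(dip) = 42.5 / sin(50°) = 55.48 m
net slip = dip-slip / sin(rake) = 55.48 / sin(17.2°) = 188 m

188 m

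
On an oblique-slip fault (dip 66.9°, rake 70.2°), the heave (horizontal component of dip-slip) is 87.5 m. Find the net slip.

237 m

dip-slip = heave / cos(dip) = 87.5 / cos(66.9°) = 223 m
net slip = dip-slip / sin(rake) = 223 / sin(70.2°) = 237 m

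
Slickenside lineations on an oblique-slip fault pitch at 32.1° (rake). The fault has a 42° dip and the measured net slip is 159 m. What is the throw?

dip-slip = net slip × sin(rake) = 159 m × sin(32.1°) = 84.49 m
throw = dip-slip × sin(dip) = 84.49 × sin(42°) = 56.5 m

56.5 m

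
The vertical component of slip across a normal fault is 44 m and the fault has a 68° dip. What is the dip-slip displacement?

dip-slip = throw / sin(dip) = 44 / sin(68°) = 47.5 m

47.5 m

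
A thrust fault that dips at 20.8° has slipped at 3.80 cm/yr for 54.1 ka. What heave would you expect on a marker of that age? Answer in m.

dip-slip = rate × time = 3.80 cm/yr × 54.1 ka = 2056 m
heave = dip-slip × cos(dip) = 2056 × cos(20.8°) = 1920 m

1920 m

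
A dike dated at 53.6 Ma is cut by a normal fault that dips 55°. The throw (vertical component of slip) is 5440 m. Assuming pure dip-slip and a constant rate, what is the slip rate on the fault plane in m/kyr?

0.124 m/kyr

dip-slip = throw / sin(dip) = 5440 m / sin(55°) = 6641 m
rate = 6641 m / 53.6 Ma = 0.000124 m/yr = 0.124 m/kyr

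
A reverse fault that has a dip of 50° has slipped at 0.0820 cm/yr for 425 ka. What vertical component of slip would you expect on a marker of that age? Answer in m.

267 m

dip-slip = rate × time = 0.0820 cm/yr × 425 ka = 348.5 m
throw = dip-slip × sin(dip) = 348.5 × sin(50°) = 267 m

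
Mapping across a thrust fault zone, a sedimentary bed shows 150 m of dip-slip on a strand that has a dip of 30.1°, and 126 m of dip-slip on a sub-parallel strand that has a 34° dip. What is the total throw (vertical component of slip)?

146 m

throw_A = 150 × sin(30.1°) = 75.23 m
throw_B = 126 × sin(34°) = 70.46 m
total = 75.23 + 70.46 = 146 m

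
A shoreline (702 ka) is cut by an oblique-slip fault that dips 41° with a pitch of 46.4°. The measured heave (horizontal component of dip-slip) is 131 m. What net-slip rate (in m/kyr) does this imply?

0.341 m/kyr

dip-slip = heave / cos(dip) = 131 / cos(41°) = 173.6 m
net slip = dip-slip / sin(rake) = 173.6 / sin(46.4°) = 239.7 m
rate = 239.7 m / 702 ka = 0.000341 m/yr = 0.341 m/kyr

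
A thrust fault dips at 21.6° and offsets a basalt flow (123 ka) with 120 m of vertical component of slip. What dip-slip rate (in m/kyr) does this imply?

dip-slip = throw / sin(dip) = 120 m / sin(21.6°) = 326 m
rate = 326 m / 123 ka = 0.00265 m/yr = 2.65 m/kyr

2.65 m/kyr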